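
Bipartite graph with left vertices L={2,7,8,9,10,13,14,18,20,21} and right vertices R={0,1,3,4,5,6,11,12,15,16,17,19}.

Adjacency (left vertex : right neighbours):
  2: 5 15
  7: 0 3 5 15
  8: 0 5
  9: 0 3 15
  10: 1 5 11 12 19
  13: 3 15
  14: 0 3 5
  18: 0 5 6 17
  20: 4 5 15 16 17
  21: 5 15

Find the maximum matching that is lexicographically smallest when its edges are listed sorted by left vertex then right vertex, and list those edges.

|M| = 7 (so the lex-smallest maximum matching has 7 edges)
process left vertices in ascending order; for each, take the smallest-labelled available neighbour that still permits 7 edges overall, or leave it unmatched if none does
lex-smallest matching: {2-5, 7-0, 9-3, 10-1, 13-15, 18-6, 20-4}

Lex-smallest maximum matching: {(2,5), (7,0), (9,3), (10,1), (13,15), (18,6), (20,4)}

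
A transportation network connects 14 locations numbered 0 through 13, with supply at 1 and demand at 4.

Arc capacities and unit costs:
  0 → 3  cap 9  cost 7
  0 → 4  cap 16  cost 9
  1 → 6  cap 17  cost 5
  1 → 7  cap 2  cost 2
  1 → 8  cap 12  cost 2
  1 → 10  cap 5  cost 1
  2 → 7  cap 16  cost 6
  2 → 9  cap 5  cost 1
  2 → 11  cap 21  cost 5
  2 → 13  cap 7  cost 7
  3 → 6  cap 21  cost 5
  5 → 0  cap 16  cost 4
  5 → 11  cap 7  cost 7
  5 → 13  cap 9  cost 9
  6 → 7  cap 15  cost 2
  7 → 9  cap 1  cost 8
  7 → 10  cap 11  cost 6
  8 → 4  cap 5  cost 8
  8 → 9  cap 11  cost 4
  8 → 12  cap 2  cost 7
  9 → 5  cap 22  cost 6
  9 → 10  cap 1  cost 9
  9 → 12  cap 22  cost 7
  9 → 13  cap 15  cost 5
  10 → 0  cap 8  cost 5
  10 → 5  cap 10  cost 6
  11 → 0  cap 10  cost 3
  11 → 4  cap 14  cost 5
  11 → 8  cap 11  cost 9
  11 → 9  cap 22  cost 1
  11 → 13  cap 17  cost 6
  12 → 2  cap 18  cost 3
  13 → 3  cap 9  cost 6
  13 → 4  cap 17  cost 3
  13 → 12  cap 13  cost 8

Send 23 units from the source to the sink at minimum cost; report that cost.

shortest-cost path #1: 1→8→4 push 5 @ unit cost 10 (adds 50)
shortest-cost path #2: 1→8→9→13→4 push 7 @ unit cost 14 (adds 98)
shortest-cost path #3: 1→10→0→4 push 5 @ unit cost 15 (adds 75)
shortest-cost path #4: 1→7→9→13→4 push 1 @ unit cost 18 (adds 18)
shortest-cost path #5: 1→7→10→0→4 push 1 @ unit cost 22 (adds 22)
shortest-cost path #6: 1→6→7→10→0→4 push 2 @ unit cost 27 (adds 54)
shortest-cost path #7: 1→6→7→10→5→11→4 push 2 @ unit cost 31 (adds 62)
total cost = 379

Minimum cost for 23 units: 379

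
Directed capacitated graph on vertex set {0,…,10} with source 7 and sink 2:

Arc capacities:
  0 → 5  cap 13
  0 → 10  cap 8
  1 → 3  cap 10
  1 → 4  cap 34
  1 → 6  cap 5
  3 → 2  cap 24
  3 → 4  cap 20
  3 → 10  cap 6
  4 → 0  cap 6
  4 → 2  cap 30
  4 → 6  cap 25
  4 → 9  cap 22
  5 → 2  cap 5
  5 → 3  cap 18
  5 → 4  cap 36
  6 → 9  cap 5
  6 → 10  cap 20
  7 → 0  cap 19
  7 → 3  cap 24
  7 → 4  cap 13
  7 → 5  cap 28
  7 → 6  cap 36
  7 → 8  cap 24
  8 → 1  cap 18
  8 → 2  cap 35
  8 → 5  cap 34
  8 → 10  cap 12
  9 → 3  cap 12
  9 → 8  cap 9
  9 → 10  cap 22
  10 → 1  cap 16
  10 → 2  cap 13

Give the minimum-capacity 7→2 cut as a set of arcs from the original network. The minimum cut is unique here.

augment #1: 7→3→2 push 24
augment #2: 7→4→2 push 13
augment #3: 7→5→2 push 5
augment #4: 7→8→2 push 24
augment #5: 7→0→10→2 push 8
augment #6: 7→5→4→2 push 17
augment #7: 7→6→10→2 push 5
augment #8: 7→6→9→8→2 push 5
augment #9: 7→5→4→9→8→2 push 4
max flow = 105; residual-reachable set from 7 gives S-side
cut edges (S→T): {(3,2), (4,2), (5,2), (7,8), (9,8), (10,2)} total cap 105

Min-cut arcs: {(3,2), (4,2), (5,2), (7,8), (9,8), (10,2)} (total capacity 105)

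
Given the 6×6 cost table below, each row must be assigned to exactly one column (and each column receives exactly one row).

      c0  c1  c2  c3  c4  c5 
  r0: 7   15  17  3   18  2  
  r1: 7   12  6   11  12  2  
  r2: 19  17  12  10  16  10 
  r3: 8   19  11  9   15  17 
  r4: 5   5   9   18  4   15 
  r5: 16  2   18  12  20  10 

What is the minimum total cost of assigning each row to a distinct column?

Minimum assignment cost: 31

optimal assignment: row0→col3 (cost 3), row1→col5 (cost 2), row2→col2 (cost 12), row3→col0 (cost 8), row4→col4 (cost 4), row5→col1 (cost 2)
total = 3 + 2 + 12 + 8 + 4 + 2 = 31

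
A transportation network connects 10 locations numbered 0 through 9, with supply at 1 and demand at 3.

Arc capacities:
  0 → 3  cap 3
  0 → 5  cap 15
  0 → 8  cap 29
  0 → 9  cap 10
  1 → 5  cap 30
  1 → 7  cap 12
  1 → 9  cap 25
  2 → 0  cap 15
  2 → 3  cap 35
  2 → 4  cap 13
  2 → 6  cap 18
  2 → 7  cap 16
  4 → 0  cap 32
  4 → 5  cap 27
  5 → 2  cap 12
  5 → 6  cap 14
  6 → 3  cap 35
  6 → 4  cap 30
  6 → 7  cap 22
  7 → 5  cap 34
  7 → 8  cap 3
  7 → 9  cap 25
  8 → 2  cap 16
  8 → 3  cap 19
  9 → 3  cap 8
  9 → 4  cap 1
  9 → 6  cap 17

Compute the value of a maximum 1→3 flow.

augment #1: 1→9→3 bottleneck 8, total now 8
augment #2: 1→5→2→3 bottleneck 12, total now 20
augment #3: 1→5→6→3 bottleneck 14, total now 34
augment #4: 1→7→8→3 bottleneck 3, total now 37
augment #5: 1→9→6→3 bottleneck 17, total now 54
augment #6: 1→7→9→4→0→3 bottleneck 1, total now 55

Maximum flow value: 55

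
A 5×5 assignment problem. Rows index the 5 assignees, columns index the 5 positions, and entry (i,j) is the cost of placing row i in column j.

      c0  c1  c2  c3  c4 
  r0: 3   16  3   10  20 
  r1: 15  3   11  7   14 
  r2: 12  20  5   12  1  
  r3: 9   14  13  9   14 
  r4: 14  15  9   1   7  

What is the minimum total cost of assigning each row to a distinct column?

Minimum assignment cost: 17

optimal assignment: row0→col2 (cost 3), row1→col1 (cost 3), row2→col4 (cost 1), row3→col0 (cost 9), row4→col3 (cost 1)
total = 3 + 3 + 1 + 9 + 1 = 17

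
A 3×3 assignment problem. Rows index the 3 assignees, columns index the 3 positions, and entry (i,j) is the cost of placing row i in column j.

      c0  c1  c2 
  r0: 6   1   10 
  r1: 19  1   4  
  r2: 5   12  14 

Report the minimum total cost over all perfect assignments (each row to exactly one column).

Minimum assignment cost: 10

optimal assignment: row0→col1 (cost 1), row1→col2 (cost 4), row2→col0 (cost 5)
total = 1 + 4 + 5 = 10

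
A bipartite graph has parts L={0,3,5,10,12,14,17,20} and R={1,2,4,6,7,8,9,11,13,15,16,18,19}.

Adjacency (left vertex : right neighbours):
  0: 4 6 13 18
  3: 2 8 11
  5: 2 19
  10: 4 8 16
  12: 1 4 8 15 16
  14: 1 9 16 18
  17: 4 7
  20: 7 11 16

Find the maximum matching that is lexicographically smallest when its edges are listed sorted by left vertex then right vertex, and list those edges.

Lex-smallest maximum matching: {(0,4), (3,2), (5,19), (10,8), (12,1), (14,9), (17,7), (20,11)}

|M| = 8 (so the lex-smallest maximum matching has 8 edges)
process left vertices in ascending order; for each, take the smallest-labelled available neighbour that still permits 8 edges overall, or leave it unmatched if none does
lex-smallest matching: {0-4, 3-2, 5-19, 10-8, 12-1, 14-9, 17-7, 20-11}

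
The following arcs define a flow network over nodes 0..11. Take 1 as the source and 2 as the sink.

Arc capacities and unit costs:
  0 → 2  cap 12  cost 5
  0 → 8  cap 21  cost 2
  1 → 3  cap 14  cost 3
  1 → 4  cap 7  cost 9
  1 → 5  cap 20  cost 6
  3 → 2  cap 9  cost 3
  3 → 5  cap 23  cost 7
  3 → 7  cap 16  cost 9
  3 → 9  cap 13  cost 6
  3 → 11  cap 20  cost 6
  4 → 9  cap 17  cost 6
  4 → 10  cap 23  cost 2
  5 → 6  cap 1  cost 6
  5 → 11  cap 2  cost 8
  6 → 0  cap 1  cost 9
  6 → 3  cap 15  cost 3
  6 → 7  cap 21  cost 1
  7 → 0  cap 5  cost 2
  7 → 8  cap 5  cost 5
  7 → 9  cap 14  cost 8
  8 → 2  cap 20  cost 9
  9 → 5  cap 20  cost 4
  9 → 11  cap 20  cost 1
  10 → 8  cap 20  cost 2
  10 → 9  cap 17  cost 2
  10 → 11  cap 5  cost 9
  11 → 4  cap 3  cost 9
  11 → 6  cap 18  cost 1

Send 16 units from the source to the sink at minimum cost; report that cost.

Minimum cost for 16 units: 188

shortest-cost path #1: 1→3→2 push 9 @ unit cost 6 (adds 54)
shortest-cost path #2: 1→3→11→6→7→0→2 push 5 @ unit cost 18 (adds 90)
shortest-cost path #3: 1→4→10→8→2 push 2 @ unit cost 22 (adds 44)
total cost = 188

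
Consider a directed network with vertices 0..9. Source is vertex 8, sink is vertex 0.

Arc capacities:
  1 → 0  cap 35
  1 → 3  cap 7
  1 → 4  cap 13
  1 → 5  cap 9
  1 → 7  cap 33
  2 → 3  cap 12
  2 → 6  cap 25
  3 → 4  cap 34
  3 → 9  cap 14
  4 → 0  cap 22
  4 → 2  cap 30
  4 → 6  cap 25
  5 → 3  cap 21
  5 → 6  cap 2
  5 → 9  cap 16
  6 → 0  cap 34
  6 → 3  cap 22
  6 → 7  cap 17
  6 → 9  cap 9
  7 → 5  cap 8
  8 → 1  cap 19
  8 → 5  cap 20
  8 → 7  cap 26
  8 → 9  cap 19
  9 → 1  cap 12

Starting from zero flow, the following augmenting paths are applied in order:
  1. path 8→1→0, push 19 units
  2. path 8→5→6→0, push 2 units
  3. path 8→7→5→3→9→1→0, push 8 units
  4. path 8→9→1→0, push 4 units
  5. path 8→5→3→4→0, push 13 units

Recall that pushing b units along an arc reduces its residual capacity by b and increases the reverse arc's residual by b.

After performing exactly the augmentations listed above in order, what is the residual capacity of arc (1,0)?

after path 1 (8→1→0, push 19): res(1,0)=16
after path 2 (8→5→6→0, push 2): res(1,0)=16
after path 3 (8→7→5→3→9→1→0, push 8): res(1,0)=8
after path 4 (8→9→1→0, push 4): res(1,0)=4
after path 5 (8→5→3→4→0, push 13): res(1,0)=4

Residual capacity of (1,0): 4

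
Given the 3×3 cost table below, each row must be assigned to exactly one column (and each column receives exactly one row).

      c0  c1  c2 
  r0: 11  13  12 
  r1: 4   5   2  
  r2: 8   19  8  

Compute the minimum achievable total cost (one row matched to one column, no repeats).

optimal assignment: row0→col1 (cost 13), row1→col2 (cost 2), row2→col0 (cost 8)
total = 13 + 2 + 8 = 23

Minimum assignment cost: 23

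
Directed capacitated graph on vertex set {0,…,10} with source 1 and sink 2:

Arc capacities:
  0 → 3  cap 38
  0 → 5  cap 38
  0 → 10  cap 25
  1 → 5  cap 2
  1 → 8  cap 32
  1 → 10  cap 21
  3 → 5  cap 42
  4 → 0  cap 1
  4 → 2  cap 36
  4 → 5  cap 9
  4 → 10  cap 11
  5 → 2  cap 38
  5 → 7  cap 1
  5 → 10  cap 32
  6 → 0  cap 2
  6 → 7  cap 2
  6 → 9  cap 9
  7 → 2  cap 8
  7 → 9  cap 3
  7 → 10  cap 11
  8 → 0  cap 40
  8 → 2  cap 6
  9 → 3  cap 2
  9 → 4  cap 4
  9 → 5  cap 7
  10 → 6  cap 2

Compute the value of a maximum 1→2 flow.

augment #1: 1→5→2 bottleneck 2, total now 2
augment #2: 1→8→2 bottleneck 6, total now 8
augment #3: 1→8→0→5→2 bottleneck 26, total now 34
augment #4: 1→10→6→7→2 bottleneck 2, total now 36

Maximum flow value: 36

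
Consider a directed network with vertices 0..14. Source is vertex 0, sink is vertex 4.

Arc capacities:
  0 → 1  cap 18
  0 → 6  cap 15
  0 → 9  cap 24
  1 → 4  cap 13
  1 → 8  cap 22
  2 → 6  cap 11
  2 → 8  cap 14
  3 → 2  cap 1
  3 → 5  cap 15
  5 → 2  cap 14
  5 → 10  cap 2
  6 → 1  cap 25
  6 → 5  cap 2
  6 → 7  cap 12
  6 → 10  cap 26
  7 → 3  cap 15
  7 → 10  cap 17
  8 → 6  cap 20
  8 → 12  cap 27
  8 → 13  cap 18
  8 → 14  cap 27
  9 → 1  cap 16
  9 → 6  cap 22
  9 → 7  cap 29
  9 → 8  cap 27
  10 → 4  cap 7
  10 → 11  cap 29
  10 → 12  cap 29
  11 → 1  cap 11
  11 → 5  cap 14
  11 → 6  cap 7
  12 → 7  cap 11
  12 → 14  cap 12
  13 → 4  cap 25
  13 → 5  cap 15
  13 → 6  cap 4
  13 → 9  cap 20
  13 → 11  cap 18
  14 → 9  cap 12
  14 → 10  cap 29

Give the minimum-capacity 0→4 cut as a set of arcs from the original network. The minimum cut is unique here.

augment #1: 0→1→4 push 13
augment #2: 0→6→10→4 push 7
augment #3: 0→1→8→13→4 push 5
augment #4: 0→9→8→13→4 push 13
max flow = 38; residual-reachable set from 0 gives S-side
cut edges (S→T): {(1,4), (8,13), (10,4)} total cap 38

Min-cut arcs: {(1,4), (8,13), (10,4)} (total capacity 38)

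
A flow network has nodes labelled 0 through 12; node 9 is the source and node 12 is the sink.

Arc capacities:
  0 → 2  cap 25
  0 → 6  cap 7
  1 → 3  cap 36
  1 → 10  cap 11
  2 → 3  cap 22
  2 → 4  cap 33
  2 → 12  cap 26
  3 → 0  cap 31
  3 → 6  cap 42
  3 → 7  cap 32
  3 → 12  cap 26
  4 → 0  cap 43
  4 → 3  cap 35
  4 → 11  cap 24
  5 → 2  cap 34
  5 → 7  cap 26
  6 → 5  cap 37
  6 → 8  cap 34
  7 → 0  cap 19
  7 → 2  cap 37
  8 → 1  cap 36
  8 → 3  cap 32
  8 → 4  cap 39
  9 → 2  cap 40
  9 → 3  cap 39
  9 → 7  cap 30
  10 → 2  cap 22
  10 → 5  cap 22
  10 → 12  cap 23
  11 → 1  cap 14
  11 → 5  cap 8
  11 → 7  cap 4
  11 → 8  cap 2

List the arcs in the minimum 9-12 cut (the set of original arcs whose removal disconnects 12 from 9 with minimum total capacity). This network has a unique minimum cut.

augment #1: 9→2→12 push 26
augment #2: 9→3→12 push 26
augment #3: 9→2→4→11→1→10→12 push 11
max flow = 63; residual-reachable set from 9 gives S-side
cut edges (S→T): {(1,10), (2,12), (3,12)} total cap 63

Min-cut arcs: {(1,10), (2,12), (3,12)} (total capacity 63)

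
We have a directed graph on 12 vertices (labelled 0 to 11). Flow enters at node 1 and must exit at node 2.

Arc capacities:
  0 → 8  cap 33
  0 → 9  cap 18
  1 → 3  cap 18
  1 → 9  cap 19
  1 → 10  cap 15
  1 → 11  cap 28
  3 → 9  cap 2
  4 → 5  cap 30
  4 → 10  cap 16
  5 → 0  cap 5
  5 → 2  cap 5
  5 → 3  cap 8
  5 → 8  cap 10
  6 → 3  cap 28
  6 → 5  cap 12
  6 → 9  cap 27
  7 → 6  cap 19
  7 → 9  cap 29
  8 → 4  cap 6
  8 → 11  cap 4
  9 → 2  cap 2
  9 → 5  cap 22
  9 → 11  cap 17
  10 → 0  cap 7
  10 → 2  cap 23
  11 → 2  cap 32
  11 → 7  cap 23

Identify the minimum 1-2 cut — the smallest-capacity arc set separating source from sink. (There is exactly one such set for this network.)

augment #1: 1→9→2 push 2
augment #2: 1→10→2 push 15
augment #3: 1→11→2 push 28
augment #4: 1→9→5→2 push 5
augment #5: 1→9→11→2 push 4
augment #6: 1→9→5→8→4→10→2 push 6
max flow = 60; residual-reachable set from 1 gives S-side
cut edges (S→T): {(1,10), (5,2), (8,4), (9,2), (11,2)} total cap 60

Min-cut arcs: {(1,10), (5,2), (8,4), (9,2), (11,2)} (total capacity 60)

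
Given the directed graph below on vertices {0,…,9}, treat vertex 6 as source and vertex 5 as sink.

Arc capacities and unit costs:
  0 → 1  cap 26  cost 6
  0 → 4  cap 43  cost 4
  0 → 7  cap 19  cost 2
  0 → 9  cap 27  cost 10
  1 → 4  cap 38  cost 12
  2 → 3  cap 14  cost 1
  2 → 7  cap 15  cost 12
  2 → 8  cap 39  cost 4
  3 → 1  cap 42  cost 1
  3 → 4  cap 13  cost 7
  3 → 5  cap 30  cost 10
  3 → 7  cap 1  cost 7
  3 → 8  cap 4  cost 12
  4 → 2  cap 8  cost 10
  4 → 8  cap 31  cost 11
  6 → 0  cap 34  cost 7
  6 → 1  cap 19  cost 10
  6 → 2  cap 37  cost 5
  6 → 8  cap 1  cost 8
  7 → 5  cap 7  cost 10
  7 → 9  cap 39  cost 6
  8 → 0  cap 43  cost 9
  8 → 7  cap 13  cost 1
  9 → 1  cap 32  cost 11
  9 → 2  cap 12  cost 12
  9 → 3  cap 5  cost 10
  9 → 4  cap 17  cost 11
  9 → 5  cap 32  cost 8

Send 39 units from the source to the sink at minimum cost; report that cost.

Minimum cost for 39 units: 776

shortest-cost path #1: 6→2→3→5 push 14 @ unit cost 16 (adds 224)
shortest-cost path #2: 6→8→7→5 push 1 @ unit cost 19 (adds 19)
shortest-cost path #3: 6→0→7→5 push 6 @ unit cost 19 (adds 114)
shortest-cost path #4: 6→0→7→9→5 push 13 @ unit cost 23 (adds 299)
shortest-cost path #5: 6→2→8→7→9→5 push 5 @ unit cost 24 (adds 120)
total cost = 776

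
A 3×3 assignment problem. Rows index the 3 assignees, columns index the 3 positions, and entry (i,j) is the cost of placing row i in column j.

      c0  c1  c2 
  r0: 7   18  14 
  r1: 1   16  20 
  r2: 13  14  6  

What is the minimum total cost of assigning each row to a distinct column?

Minimum assignment cost: 25

optimal assignment: row0→col1 (cost 18), row1→col0 (cost 1), row2→col2 (cost 6)
total = 18 + 1 + 6 = 25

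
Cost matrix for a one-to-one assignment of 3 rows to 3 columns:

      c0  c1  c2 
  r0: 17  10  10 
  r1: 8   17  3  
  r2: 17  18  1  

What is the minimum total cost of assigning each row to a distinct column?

Minimum assignment cost: 19

optimal assignment: row0→col1 (cost 10), row1→col0 (cost 8), row2→col2 (cost 1)
total = 10 + 8 + 1 = 19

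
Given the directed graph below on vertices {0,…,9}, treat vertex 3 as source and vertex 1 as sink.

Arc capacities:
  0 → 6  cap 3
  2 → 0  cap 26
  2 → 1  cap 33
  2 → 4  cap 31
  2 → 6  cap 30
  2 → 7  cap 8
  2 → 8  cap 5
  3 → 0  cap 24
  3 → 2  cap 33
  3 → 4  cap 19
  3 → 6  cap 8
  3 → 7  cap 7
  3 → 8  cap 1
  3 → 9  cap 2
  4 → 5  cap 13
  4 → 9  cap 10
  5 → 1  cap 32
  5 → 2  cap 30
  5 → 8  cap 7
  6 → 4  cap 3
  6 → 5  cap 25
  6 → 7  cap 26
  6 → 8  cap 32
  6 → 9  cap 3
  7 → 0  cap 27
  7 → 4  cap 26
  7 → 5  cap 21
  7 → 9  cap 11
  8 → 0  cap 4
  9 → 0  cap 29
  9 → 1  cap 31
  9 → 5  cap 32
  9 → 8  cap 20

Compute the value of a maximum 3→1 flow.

Maximum flow value: 72

augment #1: 3→2→1 bottleneck 33, total now 33
augment #2: 3→9→1 bottleneck 2, total now 35
augment #3: 3→4→5→1 bottleneck 13, total now 48
augment #4: 3→4→9→1 bottleneck 6, total now 54
augment #5: 3→6→5→1 bottleneck 8, total now 62
augment #6: 3→7→5→1 bottleneck 7, total now 69
augment #7: 3→0→6→5→1 bottleneck 3, total now 72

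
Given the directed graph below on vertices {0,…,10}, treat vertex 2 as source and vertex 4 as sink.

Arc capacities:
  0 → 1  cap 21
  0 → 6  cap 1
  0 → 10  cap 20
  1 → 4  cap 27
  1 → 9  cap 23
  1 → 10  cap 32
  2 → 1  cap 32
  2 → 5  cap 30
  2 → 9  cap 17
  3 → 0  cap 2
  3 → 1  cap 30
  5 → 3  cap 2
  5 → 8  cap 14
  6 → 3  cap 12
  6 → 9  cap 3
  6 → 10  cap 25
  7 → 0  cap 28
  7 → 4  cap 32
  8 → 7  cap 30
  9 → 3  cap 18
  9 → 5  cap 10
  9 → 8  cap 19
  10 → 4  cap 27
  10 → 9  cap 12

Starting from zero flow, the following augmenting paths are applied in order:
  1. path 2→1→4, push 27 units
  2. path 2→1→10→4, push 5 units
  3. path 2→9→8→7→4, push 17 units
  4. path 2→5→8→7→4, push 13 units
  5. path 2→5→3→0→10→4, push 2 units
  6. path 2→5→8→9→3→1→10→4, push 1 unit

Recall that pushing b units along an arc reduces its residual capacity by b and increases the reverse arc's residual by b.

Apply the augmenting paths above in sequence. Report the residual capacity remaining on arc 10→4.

Residual capacity of (10,4): 19

after path 1 (2→1→4, push 27): res(10,4)=27
after path 2 (2→1→10→4, push 5): res(10,4)=22
after path 3 (2→9→8→7→4, push 17): res(10,4)=22
after path 4 (2→5→8→7→4, push 13): res(10,4)=22
after path 5 (2→5→3→0→10→4, push 2): res(10,4)=20
after path 6 (2→5→8→9→3→1→10→4, push 1): res(10,4)=19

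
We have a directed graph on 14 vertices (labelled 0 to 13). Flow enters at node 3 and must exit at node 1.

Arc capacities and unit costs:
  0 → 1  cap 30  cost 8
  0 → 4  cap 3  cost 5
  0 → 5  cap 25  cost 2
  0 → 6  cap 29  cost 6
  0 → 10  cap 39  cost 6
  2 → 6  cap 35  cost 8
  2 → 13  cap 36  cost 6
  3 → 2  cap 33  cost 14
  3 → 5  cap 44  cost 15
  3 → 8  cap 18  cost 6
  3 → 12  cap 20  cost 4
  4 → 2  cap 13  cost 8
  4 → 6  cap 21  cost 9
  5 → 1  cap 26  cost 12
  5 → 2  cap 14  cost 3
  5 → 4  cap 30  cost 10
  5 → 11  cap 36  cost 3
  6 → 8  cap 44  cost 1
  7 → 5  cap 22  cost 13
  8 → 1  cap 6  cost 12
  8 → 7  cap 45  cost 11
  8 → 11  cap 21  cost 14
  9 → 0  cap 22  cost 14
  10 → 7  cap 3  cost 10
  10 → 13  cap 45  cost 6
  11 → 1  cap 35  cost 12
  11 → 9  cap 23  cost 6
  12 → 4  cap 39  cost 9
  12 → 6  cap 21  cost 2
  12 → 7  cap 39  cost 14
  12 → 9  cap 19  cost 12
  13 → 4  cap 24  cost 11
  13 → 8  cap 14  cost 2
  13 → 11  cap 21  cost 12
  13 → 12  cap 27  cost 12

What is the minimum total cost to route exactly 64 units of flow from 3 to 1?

Minimum cost for 64 units: 1800

shortest-cost path #1: 3→8→1 push 6 @ unit cost 18 (adds 108)
shortest-cost path #2: 3→5→1 push 26 @ unit cost 27 (adds 702)
shortest-cost path #3: 3→5→11→1 push 18 @ unit cost 30 (adds 540)
shortest-cost path #4: 3→8→11→1 push 12 @ unit cost 32 (adds 384)
shortest-cost path #5: 3→12→6→8→11→1 push 2 @ unit cost 33 (adds 66)
total cost = 1800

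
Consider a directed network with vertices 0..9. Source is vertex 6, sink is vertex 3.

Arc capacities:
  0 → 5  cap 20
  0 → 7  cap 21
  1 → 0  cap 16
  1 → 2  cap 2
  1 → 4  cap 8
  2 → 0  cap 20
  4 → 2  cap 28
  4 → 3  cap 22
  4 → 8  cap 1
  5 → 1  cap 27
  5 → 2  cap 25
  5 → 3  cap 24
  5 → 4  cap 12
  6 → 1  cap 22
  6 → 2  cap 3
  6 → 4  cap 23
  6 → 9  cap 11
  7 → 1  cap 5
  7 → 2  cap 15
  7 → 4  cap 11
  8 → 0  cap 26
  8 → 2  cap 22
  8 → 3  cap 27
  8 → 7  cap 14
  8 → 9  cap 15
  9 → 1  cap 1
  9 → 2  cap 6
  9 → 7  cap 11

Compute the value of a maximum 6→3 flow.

augment #1: 6→4→3 bottleneck 22, total now 22
augment #2: 6→4→8→3 bottleneck 1, total now 23
augment #3: 6→1→0→5→3 bottleneck 16, total now 39
augment #4: 6→2→0→5→3 bottleneck 3, total now 42
augment #5: 6→1→2→0→5→3 bottleneck 1, total now 43

Maximum flow value: 43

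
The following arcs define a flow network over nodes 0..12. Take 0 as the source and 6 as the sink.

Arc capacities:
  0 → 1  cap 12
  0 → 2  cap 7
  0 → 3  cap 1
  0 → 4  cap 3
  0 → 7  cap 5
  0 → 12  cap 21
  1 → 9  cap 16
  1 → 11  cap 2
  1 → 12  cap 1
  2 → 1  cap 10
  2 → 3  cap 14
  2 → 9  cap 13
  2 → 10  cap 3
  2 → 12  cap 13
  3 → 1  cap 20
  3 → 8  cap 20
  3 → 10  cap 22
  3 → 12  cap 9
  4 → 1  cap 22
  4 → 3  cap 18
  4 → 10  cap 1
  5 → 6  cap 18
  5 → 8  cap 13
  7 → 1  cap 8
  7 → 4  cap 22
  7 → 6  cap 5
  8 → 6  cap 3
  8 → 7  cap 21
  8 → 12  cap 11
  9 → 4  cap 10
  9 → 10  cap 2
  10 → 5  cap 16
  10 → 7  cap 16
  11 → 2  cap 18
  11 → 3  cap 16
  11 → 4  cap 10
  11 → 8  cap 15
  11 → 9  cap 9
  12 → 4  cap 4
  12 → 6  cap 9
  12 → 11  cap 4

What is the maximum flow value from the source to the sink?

augment #1: 0→7→6 bottleneck 5, total now 5
augment #2: 0→12→6 bottleneck 9, total now 14
augment #3: 0→3→8→6 bottleneck 1, total now 15
augment #4: 0→1→11→8→6 bottleneck 2, total now 17
augment #5: 0→2→10→5→6 bottleneck 3, total now 20
augment #6: 0→4→10→5→6 bottleneck 1, total now 21
augment #7: 0→1→9→10→5→6 bottleneck 2, total now 23
augment #8: 0→2→3→10→5→6 bottleneck 4, total now 27
augment #9: 0→4→3→10→5→6 bottleneck 2, total now 29
augment #10: 0→12→4→3→10→5→6 bottleneck 4, total now 33

Maximum flow value: 33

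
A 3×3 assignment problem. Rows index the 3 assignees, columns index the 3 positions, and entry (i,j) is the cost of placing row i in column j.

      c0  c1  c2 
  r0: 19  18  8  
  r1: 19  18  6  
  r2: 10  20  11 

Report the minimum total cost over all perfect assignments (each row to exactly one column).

Minimum assignment cost: 34

optimal assignment: row0→col1 (cost 18), row1→col2 (cost 6), row2→col0 (cost 10)
total = 18 + 6 + 10 = 34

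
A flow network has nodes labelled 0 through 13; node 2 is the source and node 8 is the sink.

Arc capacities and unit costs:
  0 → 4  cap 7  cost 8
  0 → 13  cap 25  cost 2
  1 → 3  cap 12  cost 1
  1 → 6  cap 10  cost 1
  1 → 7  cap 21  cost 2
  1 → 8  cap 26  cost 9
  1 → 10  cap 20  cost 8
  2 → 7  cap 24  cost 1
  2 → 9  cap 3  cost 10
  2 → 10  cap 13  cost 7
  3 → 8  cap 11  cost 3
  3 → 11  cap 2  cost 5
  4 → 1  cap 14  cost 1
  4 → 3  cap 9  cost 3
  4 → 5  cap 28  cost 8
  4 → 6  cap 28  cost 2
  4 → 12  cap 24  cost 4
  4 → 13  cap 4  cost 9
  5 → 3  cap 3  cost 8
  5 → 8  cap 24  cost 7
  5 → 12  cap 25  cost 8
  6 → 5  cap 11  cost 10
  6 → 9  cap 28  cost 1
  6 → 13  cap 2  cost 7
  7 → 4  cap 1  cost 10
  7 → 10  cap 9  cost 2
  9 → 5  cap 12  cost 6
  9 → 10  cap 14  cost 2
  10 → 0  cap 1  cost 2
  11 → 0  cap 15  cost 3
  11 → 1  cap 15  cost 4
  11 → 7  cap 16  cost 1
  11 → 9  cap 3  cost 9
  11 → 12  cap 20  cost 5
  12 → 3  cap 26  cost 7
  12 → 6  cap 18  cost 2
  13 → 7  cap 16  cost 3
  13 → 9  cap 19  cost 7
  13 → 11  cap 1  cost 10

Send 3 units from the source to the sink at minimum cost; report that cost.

shortest-cost path #1: 2→7→4→1→3→8 push 1 @ unit cost 16 (adds 16)
shortest-cost path #2: 2→7→10→0→4→1→3→8 push 1 @ unit cost 18 (adds 18)
shortest-cost path #3: 2→9→5→8 push 1 @ unit cost 23 (adds 23)
total cost = 57

Minimum cost for 3 units: 57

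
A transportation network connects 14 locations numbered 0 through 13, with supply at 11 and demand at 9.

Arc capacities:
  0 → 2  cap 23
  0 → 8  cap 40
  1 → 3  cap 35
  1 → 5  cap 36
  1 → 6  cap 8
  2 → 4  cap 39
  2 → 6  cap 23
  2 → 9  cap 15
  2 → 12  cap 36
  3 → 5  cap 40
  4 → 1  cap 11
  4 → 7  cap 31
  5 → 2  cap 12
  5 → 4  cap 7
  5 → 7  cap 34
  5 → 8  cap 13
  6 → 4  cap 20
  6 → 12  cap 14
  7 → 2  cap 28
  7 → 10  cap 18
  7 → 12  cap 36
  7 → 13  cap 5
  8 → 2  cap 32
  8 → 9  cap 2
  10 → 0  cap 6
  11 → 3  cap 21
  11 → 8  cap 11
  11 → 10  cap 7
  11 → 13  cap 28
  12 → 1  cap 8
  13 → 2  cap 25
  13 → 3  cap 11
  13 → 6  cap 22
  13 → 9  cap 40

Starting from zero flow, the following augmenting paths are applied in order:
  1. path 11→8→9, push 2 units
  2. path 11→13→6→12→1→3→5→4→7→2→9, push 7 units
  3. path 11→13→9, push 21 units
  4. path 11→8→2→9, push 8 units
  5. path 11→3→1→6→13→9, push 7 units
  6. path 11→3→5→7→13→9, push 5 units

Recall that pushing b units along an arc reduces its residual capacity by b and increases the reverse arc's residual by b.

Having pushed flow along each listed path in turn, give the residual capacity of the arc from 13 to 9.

after path 1 (11→8→9, push 2): res(13,9)=40
after path 2 (11→13→6→12→1→3→5→4→7→2→9, push 7): res(13,9)=40
after path 3 (11→13→9, push 21): res(13,9)=19
after path 4 (11→8→2→9, push 8): res(13,9)=19
after path 5 (11→3→1→6→13→9, push 7): res(13,9)=12
after path 6 (11→3→5→7→13→9, push 5): res(13,9)=7

Residual capacity of (13,9): 7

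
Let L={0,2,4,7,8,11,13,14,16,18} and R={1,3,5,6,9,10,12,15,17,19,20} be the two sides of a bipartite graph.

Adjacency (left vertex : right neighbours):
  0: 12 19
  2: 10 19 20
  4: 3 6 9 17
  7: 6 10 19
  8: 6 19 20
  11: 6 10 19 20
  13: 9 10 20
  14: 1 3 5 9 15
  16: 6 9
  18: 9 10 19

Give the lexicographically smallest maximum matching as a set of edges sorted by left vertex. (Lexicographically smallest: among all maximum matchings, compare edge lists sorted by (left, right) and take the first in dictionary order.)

Lex-smallest maximum matching: {(0,12), (2,10), (4,3), (7,6), (8,19), (11,20), (13,9), (14,1)}

|M| = 8 (so the lex-smallest maximum matching has 8 edges)
process left vertices in ascending order; for each, take the smallest-labelled available neighbour that still permits 8 edges overall, or leave it unmatched if none does
lex-smallest matching: {0-12, 2-10, 4-3, 7-6, 8-19, 11-20, 13-9, 14-1}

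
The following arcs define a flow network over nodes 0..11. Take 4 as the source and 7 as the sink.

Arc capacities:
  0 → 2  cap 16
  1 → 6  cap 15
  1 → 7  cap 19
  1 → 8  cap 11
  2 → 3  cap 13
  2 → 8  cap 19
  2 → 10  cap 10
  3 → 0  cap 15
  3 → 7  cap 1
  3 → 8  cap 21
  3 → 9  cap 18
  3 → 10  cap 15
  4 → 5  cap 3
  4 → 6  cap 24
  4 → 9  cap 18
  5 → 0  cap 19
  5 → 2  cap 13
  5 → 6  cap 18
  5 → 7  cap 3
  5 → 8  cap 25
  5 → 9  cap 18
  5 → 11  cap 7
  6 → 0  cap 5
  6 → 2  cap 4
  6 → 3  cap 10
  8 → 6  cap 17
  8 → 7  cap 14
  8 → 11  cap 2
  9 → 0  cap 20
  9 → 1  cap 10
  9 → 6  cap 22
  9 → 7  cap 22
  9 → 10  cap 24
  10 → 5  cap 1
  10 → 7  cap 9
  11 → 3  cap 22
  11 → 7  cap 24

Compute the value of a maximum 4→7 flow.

Maximum flow value: 40

augment #1: 4→5→7 bottleneck 3, total now 3
augment #2: 4→9→7 bottleneck 18, total now 21
augment #3: 4→6→3→7 bottleneck 1, total now 22
augment #4: 4→6→2→8→7 bottleneck 4, total now 26
augment #5: 4→6→3→8→7 bottleneck 9, total now 35
augment #6: 4→6→0→2→8→7 bottleneck 1, total now 36
augment #7: 4→6→0→2→10→7 bottleneck 4, total now 40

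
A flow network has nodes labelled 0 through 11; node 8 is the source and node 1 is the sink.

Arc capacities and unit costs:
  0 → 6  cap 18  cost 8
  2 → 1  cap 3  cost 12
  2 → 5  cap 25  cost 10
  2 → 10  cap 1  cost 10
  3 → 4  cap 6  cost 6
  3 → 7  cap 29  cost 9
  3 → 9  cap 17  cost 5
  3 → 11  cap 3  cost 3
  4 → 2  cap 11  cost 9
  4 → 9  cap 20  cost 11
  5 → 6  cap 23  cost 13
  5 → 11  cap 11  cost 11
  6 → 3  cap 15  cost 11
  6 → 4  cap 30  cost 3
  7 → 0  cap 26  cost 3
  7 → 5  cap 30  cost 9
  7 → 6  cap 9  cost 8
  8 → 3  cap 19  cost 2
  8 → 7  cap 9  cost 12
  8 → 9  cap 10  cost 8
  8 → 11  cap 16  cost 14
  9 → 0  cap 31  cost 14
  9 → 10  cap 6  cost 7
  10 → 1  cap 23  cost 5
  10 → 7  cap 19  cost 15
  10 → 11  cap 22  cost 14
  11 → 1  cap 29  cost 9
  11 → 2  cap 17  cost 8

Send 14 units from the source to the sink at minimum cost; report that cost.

Minimum cost for 14 units: 271

shortest-cost path #1: 8→3→11→1 push 3 @ unit cost 14 (adds 42)
shortest-cost path #2: 8→3→9→10→1 push 6 @ unit cost 19 (adds 114)
shortest-cost path #3: 8→11→1 push 5 @ unit cost 23 (adds 115)
total cost = 271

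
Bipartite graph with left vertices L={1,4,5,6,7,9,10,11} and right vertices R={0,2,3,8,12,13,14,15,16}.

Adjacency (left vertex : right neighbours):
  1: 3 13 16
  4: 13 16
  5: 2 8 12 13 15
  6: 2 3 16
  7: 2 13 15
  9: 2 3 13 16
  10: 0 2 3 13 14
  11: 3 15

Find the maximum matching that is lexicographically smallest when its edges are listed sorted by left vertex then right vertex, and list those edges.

|M| = 7 (so the lex-smallest maximum matching has 7 edges)
process left vertices in ascending order; for each, take the smallest-labelled available neighbour that still permits 7 edges overall, or leave it unmatched if none does
lex-smallest matching: {1-3, 4-13, 5-8, 6-2, 7-15, 9-16, 10-0}

Lex-smallest maximum matching: {(1,3), (4,13), (5,8), (6,2), (7,15), (9,16), (10,0)}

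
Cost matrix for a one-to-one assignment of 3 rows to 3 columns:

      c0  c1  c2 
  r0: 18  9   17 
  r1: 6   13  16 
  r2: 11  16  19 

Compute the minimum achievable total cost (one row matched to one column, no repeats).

optimal assignment: row0→col1 (cost 9), row1→col0 (cost 6), row2→col2 (cost 19)
total = 9 + 6 + 19 = 34

Minimum assignment cost: 34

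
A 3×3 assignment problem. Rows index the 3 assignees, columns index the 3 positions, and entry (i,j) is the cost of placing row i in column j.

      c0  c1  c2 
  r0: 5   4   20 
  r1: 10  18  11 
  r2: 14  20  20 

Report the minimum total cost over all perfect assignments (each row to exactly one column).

optimal assignment: row0→col1 (cost 4), row1→col2 (cost 11), row2→col0 (cost 14)
total = 4 + 11 + 14 = 29

Minimum assignment cost: 29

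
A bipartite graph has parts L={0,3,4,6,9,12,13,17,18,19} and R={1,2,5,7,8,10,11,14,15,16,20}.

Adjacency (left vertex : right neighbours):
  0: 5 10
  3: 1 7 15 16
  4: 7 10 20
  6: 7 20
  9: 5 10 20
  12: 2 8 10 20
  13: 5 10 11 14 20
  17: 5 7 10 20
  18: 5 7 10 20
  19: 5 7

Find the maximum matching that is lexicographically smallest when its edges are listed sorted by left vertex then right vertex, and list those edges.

Lex-smallest maximum matching: {(0,5), (3,1), (4,7), (6,20), (9,10), (12,2), (13,11)}

|M| = 7 (so the lex-smallest maximum matching has 7 edges)
process left vertices in ascending order; for each, take the smallest-labelled available neighbour that still permits 7 edges overall, or leave it unmatched if none does
lex-smallest matching: {0-5, 3-1, 4-7, 6-20, 9-10, 12-2, 13-11}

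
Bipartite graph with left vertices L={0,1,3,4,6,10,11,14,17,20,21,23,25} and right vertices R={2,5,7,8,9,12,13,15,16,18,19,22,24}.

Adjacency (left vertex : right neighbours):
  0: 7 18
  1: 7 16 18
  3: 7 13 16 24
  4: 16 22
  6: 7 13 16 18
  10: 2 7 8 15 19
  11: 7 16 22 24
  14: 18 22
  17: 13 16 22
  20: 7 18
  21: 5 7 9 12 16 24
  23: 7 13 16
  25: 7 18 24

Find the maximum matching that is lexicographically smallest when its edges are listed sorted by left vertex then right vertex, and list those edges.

|M| = 8 (so the lex-smallest maximum matching has 8 edges)
process left vertices in ascending order; for each, take the smallest-labelled available neighbour that still permits 8 edges overall, or leave it unmatched if none does
lex-smallest matching: {0-7, 1-16, 3-13, 4-22, 6-18, 10-2, 11-24, 21-5}

Lex-smallest maximum matching: {(0,7), (1,16), (3,13), (4,22), (6,18), (10,2), (11,24), (21,5)}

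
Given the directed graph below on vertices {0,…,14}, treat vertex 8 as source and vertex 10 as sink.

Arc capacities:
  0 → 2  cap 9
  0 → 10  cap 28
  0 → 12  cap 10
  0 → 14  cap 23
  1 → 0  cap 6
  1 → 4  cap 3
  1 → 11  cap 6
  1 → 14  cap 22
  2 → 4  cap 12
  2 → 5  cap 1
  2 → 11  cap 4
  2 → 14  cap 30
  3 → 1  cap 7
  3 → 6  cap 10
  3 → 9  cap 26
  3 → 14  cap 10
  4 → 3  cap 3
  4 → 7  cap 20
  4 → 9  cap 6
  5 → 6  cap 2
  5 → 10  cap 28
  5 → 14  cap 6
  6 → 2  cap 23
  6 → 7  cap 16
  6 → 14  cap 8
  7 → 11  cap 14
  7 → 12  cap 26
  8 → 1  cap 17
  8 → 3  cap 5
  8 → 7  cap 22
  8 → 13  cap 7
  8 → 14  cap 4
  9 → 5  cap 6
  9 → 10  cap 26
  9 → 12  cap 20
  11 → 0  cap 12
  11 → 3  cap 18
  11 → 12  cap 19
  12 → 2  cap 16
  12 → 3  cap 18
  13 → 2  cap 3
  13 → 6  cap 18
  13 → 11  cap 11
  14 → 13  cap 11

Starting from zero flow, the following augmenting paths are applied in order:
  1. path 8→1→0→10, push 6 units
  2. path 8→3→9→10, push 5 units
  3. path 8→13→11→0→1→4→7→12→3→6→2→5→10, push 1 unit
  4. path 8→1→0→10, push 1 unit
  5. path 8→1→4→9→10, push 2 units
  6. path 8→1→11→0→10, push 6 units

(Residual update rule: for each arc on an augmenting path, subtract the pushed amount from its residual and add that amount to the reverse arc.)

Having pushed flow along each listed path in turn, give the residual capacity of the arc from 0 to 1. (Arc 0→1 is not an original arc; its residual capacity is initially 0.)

Residual capacity of (0,1): 6

after path 1 (8→1→0→10, push 6): res(0,1)=6
after path 2 (8→3→9→10, push 5): res(0,1)=6
after path 3 (8→13→11→0→1→4→7→12→3→6→2→5→10, push 1): res(0,1)=5
after path 4 (8→1→0→10, push 1): res(0,1)=6
after path 5 (8→1→4→9→10, push 2): res(0,1)=6
after path 6 (8→1→11→0→10, push 6): res(0,1)=6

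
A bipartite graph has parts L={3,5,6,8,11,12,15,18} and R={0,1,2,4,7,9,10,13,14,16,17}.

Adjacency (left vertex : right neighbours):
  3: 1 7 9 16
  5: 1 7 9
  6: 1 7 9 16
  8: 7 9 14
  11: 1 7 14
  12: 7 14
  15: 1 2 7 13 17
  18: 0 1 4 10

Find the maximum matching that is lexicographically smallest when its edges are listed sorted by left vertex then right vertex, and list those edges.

|M| = 7 (so the lex-smallest maximum matching has 7 edges)
process left vertices in ascending order; for each, take the smallest-labelled available neighbour that still permits 7 edges overall, or leave it unmatched if none does
lex-smallest matching: {3-1, 5-7, 6-16, 8-9, 11-14, 15-2, 18-0}

Lex-smallest maximum matching: {(3,1), (5,7), (6,16), (8,9), (11,14), (15,2), (18,0)}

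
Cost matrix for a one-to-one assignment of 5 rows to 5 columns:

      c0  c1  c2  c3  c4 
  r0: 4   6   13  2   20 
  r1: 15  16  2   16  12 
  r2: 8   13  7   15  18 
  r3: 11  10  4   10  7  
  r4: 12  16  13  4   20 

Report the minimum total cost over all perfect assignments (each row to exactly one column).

Minimum assignment cost: 27

optimal assignment: row0→col1 (cost 6), row1→col2 (cost 2), row2→col0 (cost 8), row3→col4 (cost 7), row4→col3 (cost 4)
total = 6 + 2 + 8 + 7 + 4 = 27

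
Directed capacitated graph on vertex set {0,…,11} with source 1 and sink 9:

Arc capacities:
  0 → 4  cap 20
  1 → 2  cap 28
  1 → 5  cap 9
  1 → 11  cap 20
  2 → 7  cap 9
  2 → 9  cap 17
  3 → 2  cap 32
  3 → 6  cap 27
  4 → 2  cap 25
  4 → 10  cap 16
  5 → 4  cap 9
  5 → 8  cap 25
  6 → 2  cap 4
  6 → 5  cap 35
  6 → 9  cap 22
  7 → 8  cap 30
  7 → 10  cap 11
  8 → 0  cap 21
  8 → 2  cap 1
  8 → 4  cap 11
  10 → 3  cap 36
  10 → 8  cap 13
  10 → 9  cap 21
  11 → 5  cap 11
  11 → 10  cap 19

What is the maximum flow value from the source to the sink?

Maximum flow value: 55

augment #1: 1→2→9 bottleneck 17, total now 17
augment #2: 1→11→10→9 bottleneck 19, total now 36
augment #3: 1→2→7→10→9 bottleneck 2, total now 38
augment #4: 1→2→7→10→3→6→9 bottleneck 7, total now 45
augment #5: 1→5→4→10→3→6→9 bottleneck 9, total now 54
augment #6: 1→11→5→8→4→10→3→6→9 bottleneck 1, total now 55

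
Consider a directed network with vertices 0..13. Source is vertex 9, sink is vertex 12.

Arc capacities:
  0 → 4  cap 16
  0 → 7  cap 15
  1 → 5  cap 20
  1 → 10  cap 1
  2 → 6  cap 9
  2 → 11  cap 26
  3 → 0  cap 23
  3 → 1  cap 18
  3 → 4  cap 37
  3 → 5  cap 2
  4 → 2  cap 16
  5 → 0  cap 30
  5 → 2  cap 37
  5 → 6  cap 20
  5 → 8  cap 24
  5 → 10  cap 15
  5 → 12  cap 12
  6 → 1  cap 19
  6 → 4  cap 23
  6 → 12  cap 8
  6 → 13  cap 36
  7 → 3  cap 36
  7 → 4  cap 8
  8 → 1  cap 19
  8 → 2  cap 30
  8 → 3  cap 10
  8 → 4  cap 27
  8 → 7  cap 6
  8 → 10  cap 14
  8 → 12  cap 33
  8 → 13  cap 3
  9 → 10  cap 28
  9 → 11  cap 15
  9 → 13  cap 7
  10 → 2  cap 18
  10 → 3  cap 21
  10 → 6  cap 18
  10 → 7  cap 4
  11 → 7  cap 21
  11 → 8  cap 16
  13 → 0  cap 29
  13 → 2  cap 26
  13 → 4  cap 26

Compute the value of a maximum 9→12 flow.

Maximum flow value: 46

augment #1: 9→10→6→12 bottleneck 8, total now 8
augment #2: 9→11→8→12 bottleneck 15, total now 23
augment #3: 9→10→3→5→12 bottleneck 2, total now 25
augment #4: 9→10→2→11→8→12 bottleneck 1, total now 26
augment #5: 9→10→3→1→5→12 bottleneck 10, total now 36
augment #6: 9→10→3→1→5→8→12 bottleneck 7, total now 43
augment #7: 9→13→2→6→1→5→8→12 bottleneck 3, total now 46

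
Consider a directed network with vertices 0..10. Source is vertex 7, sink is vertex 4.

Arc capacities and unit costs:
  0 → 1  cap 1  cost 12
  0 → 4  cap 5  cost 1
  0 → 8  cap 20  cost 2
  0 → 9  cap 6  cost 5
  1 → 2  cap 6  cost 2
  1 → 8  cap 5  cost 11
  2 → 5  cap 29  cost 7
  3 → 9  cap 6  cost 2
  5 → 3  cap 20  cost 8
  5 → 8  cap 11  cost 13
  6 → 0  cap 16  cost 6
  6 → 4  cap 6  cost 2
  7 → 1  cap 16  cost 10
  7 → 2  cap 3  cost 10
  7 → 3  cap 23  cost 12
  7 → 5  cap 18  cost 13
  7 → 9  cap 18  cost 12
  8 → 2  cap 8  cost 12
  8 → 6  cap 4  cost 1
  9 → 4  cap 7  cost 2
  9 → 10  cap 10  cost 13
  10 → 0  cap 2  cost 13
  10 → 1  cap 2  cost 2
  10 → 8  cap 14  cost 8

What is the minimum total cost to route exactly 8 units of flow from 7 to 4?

Minimum cost for 8 units: 122

shortest-cost path #1: 7→9→4 push 7 @ unit cost 14 (adds 98)
shortest-cost path #2: 7→1→8→6→4 push 1 @ unit cost 24 (adds 24)
total cost = 122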